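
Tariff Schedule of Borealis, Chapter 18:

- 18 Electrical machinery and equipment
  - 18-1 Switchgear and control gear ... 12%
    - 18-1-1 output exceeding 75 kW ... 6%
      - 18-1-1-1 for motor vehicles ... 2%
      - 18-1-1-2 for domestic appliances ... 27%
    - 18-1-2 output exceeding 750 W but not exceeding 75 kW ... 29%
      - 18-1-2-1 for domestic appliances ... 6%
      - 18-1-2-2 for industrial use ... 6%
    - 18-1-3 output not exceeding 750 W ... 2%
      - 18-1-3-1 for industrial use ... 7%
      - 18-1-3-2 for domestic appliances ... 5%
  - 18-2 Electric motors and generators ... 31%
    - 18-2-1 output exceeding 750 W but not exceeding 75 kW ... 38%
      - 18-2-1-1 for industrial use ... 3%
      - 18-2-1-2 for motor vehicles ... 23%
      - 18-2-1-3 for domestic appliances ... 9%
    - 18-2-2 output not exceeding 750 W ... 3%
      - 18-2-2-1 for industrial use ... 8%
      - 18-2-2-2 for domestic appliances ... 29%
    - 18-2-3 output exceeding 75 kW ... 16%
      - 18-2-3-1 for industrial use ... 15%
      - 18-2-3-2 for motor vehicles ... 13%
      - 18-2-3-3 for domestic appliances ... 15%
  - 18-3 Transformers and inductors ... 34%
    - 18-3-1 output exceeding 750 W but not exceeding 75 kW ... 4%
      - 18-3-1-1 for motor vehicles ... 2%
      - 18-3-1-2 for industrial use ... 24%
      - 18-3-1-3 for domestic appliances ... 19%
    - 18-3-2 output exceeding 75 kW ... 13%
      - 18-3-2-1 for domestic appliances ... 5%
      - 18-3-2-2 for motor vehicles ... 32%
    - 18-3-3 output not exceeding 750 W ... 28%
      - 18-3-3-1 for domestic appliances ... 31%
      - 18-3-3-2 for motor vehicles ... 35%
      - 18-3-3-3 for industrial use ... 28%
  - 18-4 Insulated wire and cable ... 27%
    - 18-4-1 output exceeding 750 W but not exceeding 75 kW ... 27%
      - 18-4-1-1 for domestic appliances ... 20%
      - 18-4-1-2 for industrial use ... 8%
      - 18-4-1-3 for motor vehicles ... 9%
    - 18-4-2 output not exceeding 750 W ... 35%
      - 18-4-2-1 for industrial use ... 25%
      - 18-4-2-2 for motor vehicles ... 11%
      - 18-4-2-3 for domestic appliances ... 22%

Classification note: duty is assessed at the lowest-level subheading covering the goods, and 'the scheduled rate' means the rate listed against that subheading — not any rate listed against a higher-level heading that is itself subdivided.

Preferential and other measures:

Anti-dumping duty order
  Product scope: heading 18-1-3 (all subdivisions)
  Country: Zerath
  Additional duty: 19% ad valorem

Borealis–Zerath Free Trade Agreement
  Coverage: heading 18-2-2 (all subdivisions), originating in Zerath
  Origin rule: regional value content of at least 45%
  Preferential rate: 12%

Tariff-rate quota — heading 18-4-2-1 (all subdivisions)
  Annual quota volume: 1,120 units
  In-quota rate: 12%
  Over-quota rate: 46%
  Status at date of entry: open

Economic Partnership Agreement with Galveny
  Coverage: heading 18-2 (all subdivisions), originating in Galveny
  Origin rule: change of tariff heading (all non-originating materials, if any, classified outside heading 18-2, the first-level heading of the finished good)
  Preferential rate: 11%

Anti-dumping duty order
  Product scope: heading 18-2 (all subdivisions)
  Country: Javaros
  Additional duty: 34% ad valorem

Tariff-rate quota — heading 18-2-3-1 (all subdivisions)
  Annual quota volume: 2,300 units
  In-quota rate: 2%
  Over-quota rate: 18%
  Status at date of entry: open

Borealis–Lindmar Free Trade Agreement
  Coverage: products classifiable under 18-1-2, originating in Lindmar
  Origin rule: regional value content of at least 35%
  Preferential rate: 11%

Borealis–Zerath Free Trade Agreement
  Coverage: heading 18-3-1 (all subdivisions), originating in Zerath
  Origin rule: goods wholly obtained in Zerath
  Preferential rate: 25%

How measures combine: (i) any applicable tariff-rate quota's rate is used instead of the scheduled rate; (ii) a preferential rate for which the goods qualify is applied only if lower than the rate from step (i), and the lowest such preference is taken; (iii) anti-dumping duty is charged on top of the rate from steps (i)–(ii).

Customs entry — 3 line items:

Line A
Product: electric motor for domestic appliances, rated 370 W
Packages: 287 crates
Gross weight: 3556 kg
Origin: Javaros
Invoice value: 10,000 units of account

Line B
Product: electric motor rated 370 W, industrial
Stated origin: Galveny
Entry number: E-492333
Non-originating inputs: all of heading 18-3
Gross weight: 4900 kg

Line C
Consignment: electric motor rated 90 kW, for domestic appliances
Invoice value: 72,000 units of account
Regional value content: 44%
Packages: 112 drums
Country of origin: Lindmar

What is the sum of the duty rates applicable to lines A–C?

86%

Line A: electric motor → 18-2; rated 370 W → 18-2-2; for domestic appliances → 18-2-2-2. Scheduled 29%. anti-dumping (Javaros, 18-2): +34%; total 29% + 34% = 63%. → 63%.
Line B: electric motor → 18-2; rated 370 W → 18-2-2; industrial → 18-2-2-1. Scheduled 8%. Galveny agreement on 18-2: CTH met → 11% available; preference 11% not lower than 8% → no reduction. → 8%.
Line C: electric motor → 18-2; rated 90 kW → 18-2-3; for domestic appliances → 18-2-3-3. Scheduled 15%. Lindmar agreement on 18-1-2: 18-2-3-3 not covered. → 15%.
Sum: 63% + 8% + 15% = 86%.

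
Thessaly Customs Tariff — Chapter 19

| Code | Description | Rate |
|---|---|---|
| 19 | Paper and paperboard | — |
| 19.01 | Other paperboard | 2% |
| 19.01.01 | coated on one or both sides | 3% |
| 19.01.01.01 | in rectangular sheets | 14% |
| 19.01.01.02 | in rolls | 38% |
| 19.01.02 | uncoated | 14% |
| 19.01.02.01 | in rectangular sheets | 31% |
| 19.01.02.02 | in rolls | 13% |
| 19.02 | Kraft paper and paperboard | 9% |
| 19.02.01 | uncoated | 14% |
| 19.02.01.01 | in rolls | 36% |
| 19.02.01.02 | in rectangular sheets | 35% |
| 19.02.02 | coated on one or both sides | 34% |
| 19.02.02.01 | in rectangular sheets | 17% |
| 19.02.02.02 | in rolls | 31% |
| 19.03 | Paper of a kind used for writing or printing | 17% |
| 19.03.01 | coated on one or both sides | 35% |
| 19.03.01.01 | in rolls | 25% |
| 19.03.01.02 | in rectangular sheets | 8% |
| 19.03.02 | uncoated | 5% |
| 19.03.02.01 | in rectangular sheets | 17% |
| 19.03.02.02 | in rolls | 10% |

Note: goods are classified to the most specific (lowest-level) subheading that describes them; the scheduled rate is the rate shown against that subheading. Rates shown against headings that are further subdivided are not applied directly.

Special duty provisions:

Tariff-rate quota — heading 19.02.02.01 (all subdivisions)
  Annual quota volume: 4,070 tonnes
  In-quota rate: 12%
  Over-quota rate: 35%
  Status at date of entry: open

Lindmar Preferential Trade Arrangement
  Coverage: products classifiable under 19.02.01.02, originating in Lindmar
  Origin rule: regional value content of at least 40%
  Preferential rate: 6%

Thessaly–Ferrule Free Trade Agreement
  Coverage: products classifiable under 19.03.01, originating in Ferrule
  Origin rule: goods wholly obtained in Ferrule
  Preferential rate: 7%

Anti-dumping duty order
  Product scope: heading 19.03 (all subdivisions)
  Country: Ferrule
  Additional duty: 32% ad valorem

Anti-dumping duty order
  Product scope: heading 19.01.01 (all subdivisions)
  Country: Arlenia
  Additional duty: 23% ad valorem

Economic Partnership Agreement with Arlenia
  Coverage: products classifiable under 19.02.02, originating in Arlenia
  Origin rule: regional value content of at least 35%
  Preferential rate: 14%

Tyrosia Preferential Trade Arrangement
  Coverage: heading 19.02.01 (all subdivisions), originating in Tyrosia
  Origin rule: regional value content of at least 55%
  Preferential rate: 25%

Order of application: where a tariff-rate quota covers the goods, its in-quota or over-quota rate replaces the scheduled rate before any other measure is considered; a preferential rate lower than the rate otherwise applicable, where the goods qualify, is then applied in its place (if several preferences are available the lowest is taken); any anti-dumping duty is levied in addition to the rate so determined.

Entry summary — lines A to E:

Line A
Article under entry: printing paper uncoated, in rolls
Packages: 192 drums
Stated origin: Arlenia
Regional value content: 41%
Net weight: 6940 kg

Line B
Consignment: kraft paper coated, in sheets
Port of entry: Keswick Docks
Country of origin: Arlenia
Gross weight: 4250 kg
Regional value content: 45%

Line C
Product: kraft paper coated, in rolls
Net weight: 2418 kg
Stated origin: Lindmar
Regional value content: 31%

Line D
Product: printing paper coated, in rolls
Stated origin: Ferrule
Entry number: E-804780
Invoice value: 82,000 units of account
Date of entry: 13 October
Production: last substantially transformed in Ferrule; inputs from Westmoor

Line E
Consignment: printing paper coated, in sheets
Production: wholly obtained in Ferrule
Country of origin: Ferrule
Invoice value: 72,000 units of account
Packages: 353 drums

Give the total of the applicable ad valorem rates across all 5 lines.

149%

Line A: printing paper → 19.03; uncoated → 19.03.02; in rolls → 19.03.02.02. Scheduled 10%. Arlenia agreement on 19.02.02: 19.03.02.02 not covered. → 10%.
Line B: kraft paper → 19.02; coated → 19.02.02; in sheets → 19.02.02.01. Scheduled 17%. quota on 19.02.02.01 open → in-quota 12%; Arlenia agreement on 19.02.02: RVC ≥ 35% → 14% available; preference 14% not lower than 12% → no reduction. → 12%.
Line C: kraft paper → 19.02; coated → 19.02.02; in rolls → 19.02.02.02. Scheduled 31%. Lindmar agreement on 19.02.01.02: 19.02.02.02 not covered. → 31%.
Line D: printing paper → 19.03; coated → 19.03.01; in rolls → 19.03.01.01. Scheduled 25%. Ferrule agreement on 19.03.01: not wholly obtained; anti-dumping (Ferrule, 19.03): +32%; total 25% + 32% = 57%. → 57%.
Line E: printing paper → 19.03; coated → 19.03.01; in sheets → 19.03.01.02. Scheduled 8%. Ferrule agreement on 19.03.01: wholly obtained → 7% available; preferential 7%; anti-dumping (Ferrule, 19.03): +32%; total 7% + 32% = 39%. → 39%.
Sum: 10% + 12% + 31% + 57% + 39% = 149%.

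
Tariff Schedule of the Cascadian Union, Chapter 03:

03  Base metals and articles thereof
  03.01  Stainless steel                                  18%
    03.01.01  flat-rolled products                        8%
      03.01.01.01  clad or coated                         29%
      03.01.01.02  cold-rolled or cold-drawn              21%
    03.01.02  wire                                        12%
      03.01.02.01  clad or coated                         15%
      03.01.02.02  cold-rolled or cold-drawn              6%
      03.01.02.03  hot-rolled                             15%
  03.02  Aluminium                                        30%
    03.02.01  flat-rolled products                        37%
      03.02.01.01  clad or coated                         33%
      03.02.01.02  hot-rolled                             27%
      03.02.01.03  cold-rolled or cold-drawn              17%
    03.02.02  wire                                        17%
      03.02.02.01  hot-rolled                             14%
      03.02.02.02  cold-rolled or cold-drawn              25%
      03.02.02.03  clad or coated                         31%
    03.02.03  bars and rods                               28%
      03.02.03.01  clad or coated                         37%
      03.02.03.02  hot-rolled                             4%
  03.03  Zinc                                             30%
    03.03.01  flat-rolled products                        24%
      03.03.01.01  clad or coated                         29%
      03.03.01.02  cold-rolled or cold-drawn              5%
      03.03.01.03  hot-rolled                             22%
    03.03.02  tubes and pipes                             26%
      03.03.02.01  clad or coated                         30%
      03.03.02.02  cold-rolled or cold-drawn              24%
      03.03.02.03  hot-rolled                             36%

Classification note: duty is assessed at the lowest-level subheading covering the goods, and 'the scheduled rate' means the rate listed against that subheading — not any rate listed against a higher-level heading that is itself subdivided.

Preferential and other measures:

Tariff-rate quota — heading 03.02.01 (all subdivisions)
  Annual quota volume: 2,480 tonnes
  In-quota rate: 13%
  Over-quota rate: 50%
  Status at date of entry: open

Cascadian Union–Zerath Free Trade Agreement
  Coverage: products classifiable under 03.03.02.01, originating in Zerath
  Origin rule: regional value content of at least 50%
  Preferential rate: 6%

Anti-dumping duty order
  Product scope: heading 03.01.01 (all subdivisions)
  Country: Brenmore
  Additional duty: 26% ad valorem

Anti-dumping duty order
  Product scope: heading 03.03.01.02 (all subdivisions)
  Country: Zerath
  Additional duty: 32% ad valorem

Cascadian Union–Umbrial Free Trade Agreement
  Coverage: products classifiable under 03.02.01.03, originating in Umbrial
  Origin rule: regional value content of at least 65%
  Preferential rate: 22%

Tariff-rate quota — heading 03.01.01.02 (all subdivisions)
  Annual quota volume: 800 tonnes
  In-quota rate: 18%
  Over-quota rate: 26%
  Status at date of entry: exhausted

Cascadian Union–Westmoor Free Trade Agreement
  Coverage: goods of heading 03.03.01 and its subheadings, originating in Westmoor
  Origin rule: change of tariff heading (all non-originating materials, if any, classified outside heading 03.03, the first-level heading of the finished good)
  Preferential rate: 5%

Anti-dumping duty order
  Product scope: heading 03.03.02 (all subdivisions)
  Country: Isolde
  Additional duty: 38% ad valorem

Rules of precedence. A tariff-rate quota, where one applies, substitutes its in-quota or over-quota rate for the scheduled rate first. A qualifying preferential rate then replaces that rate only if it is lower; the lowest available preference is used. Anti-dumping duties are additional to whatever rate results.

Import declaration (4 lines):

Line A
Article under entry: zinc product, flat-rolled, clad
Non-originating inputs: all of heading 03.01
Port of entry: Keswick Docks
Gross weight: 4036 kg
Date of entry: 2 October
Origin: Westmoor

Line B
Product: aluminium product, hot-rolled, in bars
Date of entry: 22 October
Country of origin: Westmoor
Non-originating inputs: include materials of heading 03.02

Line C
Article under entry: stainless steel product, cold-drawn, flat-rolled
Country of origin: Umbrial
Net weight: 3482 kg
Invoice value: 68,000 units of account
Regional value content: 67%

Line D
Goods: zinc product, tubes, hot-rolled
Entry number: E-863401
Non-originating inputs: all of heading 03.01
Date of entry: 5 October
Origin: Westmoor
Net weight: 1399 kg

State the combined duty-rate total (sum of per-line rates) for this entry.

71%

Line A: zinc → 03.03; flat-rolled → 03.03.01; clad → 03.03.01.01. Scheduled 29%. Westmoor agreement on 03.03.01: CTH met → 5% available; preferential 5%. → 5%.
Line B: aluminium → 03.02; in bars → 03.02.03; hot-rolled → 03.02.03.02. Scheduled 4%. Westmoor agreement on 03.03.01: 03.02.03.02 not covered. → 4%.
Line C: stainless steel → 03.01; flat-rolled → 03.01.01; cold-drawn → 03.01.01.02. Scheduled 21%. quota on 03.01.01.02 exhausted → over-quota 26%; Umbrial agreement on 03.02.01.03: 03.01.01.02 not covered. → 26%.
Line D: zinc → 03.03; tubes → 03.03.02; hot-rolled → 03.03.02.03. Scheduled 36%. Westmoor agreement on 03.03.01: 03.03.02.03 not covered. → 36%.
Sum: 5% + 4% + 26% + 36% = 71%.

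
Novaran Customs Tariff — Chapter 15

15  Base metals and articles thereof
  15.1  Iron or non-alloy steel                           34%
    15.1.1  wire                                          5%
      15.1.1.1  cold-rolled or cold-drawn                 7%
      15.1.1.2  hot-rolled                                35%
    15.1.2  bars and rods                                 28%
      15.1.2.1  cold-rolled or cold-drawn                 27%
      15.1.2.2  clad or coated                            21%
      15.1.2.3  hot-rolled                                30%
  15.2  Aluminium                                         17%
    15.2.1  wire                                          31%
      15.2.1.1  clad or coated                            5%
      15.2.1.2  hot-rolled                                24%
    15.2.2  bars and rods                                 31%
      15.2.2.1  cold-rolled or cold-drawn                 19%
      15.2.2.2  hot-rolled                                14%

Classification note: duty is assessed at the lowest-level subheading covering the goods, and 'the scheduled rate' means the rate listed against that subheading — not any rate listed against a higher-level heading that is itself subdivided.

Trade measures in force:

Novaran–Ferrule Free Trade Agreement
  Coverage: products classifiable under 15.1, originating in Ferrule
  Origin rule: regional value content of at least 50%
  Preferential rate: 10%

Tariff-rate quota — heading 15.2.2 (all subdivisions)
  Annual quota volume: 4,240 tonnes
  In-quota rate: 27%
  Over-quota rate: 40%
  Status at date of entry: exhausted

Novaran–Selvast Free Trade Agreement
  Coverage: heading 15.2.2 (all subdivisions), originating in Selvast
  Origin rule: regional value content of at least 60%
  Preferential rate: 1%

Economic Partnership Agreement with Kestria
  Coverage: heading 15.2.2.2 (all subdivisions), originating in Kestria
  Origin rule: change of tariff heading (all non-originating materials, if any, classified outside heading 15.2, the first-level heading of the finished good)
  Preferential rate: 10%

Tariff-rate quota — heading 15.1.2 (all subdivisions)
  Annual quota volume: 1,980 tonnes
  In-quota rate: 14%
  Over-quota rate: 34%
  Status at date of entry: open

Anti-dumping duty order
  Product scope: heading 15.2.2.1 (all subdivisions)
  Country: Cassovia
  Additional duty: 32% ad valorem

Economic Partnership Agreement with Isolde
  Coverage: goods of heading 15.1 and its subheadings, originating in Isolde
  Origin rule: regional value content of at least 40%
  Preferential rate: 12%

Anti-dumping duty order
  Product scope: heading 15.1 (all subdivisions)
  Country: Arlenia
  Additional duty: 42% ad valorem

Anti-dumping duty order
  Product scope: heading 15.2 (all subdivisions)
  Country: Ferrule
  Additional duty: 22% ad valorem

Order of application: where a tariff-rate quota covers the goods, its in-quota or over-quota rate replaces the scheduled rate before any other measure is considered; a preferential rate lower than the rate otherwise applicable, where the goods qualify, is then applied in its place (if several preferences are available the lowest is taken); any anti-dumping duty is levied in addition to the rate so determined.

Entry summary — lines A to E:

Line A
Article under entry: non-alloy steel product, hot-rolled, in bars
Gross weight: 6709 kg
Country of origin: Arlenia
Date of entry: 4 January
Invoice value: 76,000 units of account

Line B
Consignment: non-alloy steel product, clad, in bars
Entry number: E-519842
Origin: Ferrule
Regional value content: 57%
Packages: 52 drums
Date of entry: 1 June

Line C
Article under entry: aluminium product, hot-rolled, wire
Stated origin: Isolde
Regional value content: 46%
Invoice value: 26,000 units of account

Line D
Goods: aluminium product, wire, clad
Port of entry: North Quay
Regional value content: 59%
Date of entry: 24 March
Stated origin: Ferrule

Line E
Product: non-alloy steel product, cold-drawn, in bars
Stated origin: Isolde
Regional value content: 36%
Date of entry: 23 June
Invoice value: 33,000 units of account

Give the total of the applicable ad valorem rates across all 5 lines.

Line A: non-alloy steel → 15.1; in bars → 15.1.2; hot-rolled → 15.1.2.3. Scheduled 30%. quota on 15.1.2 open → in-quota 14%; anti-dumping (Arlenia, 15.1): +42%; total 14% + 42% = 56%. → 56%.
Line B: non-alloy steel → 15.1; in bars → 15.1.2; clad → 15.1.2.2. Scheduled 21%. quota on 15.1.2 open → in-quota 14%; Ferrule agreement on 15.1: RVC ≥ 50% → 10% available; preferential 10%. → 10%.
Line C: aluminium → 15.2; wire → 15.2.1; hot-rolled → 15.2.1.2. Scheduled 24%. Isolde agreement on 15.1: 15.2.1.2 not covered. → 24%.
Line D: aluminium → 15.2; wire → 15.2.1; clad → 15.2.1.1. Scheduled 5%. Ferrule agreement on 15.1: 15.2.1.1 not covered; anti-dumping (Ferrule, 15.2): +22%; total 5% + 22% = 27%. → 27%.
Line E: non-alloy steel → 15.1; in bars → 15.1.2; cold-drawn → 15.1.2.1. Scheduled 27%. quota on 15.1.2 open → in-quota 14%; Isolde agreement on 15.1: RVC < 40%. → 14%.
Sum: 56% + 10% + 24% + 27% + 14% = 131%.

131%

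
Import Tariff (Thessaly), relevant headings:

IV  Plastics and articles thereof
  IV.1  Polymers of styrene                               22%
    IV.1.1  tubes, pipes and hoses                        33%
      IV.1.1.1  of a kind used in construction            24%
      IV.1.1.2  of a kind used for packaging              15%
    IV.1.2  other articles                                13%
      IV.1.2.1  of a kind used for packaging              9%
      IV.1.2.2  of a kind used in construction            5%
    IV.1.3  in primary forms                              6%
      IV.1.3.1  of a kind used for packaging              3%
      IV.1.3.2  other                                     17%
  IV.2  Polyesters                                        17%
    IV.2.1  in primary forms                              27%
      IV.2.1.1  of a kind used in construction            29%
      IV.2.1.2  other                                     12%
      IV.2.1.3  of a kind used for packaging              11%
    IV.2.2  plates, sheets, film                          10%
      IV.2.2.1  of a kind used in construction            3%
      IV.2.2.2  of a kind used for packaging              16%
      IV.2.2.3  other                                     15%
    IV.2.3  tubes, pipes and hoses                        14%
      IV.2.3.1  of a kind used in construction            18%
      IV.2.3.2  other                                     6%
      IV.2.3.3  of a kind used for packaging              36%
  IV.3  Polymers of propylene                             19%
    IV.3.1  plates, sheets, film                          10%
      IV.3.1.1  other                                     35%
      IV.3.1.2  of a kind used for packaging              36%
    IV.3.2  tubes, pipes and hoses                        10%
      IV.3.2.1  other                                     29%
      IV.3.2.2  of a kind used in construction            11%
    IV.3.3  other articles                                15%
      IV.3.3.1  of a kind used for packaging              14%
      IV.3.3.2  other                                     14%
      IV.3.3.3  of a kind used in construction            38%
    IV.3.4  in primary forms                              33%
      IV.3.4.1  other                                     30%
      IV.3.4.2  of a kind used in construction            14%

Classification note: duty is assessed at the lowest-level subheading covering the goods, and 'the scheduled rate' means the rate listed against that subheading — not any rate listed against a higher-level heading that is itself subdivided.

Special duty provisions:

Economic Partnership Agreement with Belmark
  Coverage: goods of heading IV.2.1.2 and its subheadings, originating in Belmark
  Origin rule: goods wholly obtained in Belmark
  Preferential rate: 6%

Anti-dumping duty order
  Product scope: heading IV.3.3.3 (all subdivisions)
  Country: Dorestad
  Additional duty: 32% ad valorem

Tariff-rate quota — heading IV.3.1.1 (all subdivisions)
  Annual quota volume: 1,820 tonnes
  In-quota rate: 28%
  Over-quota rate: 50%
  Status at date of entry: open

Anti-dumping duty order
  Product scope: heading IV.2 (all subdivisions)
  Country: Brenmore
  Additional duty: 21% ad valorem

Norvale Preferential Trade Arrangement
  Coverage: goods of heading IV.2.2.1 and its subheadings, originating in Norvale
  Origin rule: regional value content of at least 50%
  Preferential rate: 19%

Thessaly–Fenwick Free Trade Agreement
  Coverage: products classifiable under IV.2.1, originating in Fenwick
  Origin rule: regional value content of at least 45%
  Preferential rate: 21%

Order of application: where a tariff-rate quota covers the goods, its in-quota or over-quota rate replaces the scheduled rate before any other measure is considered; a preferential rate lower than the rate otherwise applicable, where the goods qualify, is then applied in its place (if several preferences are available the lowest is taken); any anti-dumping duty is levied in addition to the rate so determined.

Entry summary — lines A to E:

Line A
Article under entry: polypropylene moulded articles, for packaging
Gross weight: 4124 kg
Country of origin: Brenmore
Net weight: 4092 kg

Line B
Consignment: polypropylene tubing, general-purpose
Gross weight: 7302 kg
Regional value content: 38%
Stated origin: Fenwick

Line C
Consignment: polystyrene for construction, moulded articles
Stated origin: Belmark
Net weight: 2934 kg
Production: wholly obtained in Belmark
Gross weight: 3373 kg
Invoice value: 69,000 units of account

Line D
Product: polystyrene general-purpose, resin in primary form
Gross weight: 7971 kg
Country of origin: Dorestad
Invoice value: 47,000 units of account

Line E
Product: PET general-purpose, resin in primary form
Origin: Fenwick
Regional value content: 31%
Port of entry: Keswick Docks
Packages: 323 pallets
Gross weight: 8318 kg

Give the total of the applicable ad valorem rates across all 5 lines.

Line A: polypropylene → IV.3; moulded articles → IV.3.3; for packaging → IV.3.3.1. Scheduled 14%. No special measure applies. → 14%.
Line B: polypropylene → IV.3; tubing → IV.3.2; general-purpose → IV.3.2.1. Scheduled 29%. Fenwick agreement on IV.2.1: IV.3.2.1 not covered. → 29%.
Line C: polystyrene → IV.1; moulded articles → IV.1.2; for construction → IV.1.2.2. Scheduled 5%. Belmark agreement on IV.2.1.2: IV.1.2.2 not covered. → 5%.
Line D: polystyrene → IV.1; resin in primary form → IV.1.3; general-purpose → IV.1.3.2. Scheduled 17%. No special measure applies. → 17%.
Line E: PET → IV.2; resin in primary form → IV.2.1; general-purpose → IV.2.1.2. Scheduled 12%. Fenwick agreement on IV.2.1: RVC < 45%. → 12%.
Sum: 14% + 29% + 5% + 17% + 12% = 77%.

77%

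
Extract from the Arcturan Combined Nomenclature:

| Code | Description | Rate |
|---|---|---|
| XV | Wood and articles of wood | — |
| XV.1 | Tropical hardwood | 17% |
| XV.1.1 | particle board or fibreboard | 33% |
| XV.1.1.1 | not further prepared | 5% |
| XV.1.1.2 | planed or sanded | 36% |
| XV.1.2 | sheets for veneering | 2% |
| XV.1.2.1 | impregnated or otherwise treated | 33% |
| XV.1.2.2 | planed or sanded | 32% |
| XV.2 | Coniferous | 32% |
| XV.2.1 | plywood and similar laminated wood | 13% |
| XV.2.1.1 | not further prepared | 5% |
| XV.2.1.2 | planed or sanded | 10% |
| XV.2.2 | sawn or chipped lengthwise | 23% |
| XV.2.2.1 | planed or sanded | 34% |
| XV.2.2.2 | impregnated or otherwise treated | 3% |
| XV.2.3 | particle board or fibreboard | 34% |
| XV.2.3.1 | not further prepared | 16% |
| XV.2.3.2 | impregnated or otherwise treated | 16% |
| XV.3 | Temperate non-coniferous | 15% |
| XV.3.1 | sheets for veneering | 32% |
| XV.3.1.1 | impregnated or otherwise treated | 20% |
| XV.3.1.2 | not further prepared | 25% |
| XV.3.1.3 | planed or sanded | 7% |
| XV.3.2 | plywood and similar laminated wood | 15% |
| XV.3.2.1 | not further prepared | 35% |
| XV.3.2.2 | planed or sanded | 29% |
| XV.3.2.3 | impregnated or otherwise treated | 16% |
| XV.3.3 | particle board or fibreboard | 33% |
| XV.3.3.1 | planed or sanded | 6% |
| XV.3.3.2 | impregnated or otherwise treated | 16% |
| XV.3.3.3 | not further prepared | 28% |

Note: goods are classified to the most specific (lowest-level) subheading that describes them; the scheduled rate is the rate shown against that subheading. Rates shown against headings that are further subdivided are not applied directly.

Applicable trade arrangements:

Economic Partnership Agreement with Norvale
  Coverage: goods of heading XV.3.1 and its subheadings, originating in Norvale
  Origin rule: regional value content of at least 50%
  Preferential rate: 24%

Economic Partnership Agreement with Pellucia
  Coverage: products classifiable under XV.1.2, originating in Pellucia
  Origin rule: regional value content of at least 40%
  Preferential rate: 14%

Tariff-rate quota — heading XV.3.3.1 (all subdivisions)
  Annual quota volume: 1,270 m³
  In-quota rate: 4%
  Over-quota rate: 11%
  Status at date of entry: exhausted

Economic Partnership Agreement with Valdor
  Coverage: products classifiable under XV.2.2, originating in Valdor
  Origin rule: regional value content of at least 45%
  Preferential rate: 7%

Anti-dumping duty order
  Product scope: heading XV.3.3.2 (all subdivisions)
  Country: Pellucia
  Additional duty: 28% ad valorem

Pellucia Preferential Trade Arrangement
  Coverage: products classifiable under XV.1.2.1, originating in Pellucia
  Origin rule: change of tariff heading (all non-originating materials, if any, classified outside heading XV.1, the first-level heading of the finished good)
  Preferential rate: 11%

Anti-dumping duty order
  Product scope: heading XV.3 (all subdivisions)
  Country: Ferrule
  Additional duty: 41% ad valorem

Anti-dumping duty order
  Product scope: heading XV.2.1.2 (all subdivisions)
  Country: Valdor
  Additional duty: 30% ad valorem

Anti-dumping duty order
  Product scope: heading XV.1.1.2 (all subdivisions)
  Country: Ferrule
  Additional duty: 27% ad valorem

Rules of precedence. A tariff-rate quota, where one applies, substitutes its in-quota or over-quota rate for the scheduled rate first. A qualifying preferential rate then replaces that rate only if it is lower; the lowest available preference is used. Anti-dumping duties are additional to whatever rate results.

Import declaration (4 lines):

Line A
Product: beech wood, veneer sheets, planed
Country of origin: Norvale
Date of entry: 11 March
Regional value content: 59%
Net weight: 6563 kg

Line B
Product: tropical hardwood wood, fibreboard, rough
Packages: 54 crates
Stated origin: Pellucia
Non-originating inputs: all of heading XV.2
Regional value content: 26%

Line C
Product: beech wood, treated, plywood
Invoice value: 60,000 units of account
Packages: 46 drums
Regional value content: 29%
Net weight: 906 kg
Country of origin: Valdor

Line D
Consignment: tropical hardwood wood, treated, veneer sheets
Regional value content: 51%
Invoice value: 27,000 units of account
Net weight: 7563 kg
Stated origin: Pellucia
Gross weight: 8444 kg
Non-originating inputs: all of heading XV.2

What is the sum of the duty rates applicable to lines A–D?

Line A: beech → XV.3; veneer sheets → XV.3.1; planed → XV.3.1.3. Scheduled 7%. Norvale agreement on XV.3.1: RVC ≥ 50% → 24% available; preference 24% not lower than 7% → no reduction. → 7%.
Line B: tropical hardwood → XV.1; fibreboard → XV.1.1; rough → XV.1.1.1. Scheduled 5%. Pellucia agreement on XV.1.2: XV.1.1.1 not covered; Pellucia agreement on XV.1.2.1: XV.1.1.1 not covered. → 5%.
Line C: beech → XV.3; plywood → XV.3.2; treated → XV.3.2.3. Scheduled 16%. Valdor agreement on XV.2.2: XV.3.2.3 not covered. → 16%.
Line D: tropical hardwood → XV.1; veneer sheets → XV.1.2; treated → XV.1.2.1. Scheduled 33%. Pellucia agreement on XV.1.2: RVC ≥ 40% → 14% available; Pellucia agreement on XV.1.2.1: CTH met → 11% available; preferential 11%. → 11%.
Sum: 7% + 5% + 16% + 11% = 39%.

39%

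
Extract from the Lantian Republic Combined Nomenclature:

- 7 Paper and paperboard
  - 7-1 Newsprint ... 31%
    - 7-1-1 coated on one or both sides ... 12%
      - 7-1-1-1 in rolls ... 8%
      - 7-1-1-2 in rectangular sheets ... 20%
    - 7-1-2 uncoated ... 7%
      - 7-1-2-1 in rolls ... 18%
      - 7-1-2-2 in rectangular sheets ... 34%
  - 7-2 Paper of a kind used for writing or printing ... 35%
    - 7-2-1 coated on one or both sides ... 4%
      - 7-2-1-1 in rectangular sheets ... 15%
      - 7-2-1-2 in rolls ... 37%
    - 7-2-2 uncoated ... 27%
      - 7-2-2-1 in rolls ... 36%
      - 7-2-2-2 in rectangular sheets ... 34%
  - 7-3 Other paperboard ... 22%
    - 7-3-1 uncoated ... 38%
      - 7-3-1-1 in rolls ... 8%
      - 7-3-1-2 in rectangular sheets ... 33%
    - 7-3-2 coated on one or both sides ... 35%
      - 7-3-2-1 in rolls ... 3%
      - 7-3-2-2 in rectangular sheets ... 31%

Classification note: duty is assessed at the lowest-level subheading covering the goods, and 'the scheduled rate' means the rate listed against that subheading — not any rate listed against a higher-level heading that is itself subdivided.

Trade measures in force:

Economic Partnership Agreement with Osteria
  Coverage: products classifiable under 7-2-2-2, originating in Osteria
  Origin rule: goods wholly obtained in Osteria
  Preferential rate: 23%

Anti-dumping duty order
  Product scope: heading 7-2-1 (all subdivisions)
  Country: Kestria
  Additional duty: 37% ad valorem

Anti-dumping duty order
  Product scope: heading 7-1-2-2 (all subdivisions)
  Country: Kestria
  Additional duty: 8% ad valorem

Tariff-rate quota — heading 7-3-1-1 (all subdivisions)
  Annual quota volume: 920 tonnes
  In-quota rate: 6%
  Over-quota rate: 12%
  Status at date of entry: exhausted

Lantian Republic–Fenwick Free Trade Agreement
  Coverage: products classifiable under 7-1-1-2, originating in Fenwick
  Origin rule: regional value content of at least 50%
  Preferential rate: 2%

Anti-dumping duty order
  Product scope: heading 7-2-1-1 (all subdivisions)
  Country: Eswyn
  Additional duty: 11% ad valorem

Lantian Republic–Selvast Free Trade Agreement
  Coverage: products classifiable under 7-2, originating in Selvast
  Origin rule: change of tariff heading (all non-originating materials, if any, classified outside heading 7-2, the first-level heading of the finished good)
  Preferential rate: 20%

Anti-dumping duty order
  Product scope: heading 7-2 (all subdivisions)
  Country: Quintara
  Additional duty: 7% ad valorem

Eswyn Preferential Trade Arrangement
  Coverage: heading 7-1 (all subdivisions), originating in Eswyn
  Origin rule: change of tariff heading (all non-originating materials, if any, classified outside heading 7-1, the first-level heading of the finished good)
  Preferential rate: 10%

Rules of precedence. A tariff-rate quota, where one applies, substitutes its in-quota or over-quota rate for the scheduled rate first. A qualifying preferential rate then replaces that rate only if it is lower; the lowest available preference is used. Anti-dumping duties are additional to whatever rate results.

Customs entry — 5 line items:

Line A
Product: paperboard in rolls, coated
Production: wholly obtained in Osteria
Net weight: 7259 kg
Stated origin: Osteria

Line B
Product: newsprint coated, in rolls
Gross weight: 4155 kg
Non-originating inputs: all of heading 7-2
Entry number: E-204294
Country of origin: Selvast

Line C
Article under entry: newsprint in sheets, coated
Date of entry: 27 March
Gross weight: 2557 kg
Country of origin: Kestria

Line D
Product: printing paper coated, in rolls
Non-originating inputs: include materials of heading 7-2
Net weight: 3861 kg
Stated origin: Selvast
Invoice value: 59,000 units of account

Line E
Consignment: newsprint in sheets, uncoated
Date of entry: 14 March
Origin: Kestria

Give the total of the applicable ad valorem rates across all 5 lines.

Line A: paperboard → 7-3; coated → 7-3-2; in rolls → 7-3-2-1. Scheduled 3%. Osteria agreement on 7-2-2-2: 7-3-2-1 not covered. → 3%.
Line B: newsprint → 7-1; coated → 7-1-1; in rolls → 7-1-1-1. Scheduled 8%. Selvast agreement on 7-2: 7-1-1-1 not covered. → 8%.
Line C: newsprint → 7-1; coated → 7-1-1; in sheets → 7-1-1-2. Scheduled 20%. No special measure applies. → 20%.
Line D: printing paper → 7-2; coated → 7-2-1; in rolls → 7-2-1-2. Scheduled 37%. Selvast agreement on 7-2: CTH not met. → 37%.
Line E: newsprint → 7-1; uncoated → 7-1-2; in sheets → 7-1-2-2. Scheduled 34%. anti-dumping (Kestria, 7-1-2-2): +8%; total 34% + 8% = 42%. → 42%.
Sum: 3% + 8% + 20% + 37% + 42% = 110%.

110%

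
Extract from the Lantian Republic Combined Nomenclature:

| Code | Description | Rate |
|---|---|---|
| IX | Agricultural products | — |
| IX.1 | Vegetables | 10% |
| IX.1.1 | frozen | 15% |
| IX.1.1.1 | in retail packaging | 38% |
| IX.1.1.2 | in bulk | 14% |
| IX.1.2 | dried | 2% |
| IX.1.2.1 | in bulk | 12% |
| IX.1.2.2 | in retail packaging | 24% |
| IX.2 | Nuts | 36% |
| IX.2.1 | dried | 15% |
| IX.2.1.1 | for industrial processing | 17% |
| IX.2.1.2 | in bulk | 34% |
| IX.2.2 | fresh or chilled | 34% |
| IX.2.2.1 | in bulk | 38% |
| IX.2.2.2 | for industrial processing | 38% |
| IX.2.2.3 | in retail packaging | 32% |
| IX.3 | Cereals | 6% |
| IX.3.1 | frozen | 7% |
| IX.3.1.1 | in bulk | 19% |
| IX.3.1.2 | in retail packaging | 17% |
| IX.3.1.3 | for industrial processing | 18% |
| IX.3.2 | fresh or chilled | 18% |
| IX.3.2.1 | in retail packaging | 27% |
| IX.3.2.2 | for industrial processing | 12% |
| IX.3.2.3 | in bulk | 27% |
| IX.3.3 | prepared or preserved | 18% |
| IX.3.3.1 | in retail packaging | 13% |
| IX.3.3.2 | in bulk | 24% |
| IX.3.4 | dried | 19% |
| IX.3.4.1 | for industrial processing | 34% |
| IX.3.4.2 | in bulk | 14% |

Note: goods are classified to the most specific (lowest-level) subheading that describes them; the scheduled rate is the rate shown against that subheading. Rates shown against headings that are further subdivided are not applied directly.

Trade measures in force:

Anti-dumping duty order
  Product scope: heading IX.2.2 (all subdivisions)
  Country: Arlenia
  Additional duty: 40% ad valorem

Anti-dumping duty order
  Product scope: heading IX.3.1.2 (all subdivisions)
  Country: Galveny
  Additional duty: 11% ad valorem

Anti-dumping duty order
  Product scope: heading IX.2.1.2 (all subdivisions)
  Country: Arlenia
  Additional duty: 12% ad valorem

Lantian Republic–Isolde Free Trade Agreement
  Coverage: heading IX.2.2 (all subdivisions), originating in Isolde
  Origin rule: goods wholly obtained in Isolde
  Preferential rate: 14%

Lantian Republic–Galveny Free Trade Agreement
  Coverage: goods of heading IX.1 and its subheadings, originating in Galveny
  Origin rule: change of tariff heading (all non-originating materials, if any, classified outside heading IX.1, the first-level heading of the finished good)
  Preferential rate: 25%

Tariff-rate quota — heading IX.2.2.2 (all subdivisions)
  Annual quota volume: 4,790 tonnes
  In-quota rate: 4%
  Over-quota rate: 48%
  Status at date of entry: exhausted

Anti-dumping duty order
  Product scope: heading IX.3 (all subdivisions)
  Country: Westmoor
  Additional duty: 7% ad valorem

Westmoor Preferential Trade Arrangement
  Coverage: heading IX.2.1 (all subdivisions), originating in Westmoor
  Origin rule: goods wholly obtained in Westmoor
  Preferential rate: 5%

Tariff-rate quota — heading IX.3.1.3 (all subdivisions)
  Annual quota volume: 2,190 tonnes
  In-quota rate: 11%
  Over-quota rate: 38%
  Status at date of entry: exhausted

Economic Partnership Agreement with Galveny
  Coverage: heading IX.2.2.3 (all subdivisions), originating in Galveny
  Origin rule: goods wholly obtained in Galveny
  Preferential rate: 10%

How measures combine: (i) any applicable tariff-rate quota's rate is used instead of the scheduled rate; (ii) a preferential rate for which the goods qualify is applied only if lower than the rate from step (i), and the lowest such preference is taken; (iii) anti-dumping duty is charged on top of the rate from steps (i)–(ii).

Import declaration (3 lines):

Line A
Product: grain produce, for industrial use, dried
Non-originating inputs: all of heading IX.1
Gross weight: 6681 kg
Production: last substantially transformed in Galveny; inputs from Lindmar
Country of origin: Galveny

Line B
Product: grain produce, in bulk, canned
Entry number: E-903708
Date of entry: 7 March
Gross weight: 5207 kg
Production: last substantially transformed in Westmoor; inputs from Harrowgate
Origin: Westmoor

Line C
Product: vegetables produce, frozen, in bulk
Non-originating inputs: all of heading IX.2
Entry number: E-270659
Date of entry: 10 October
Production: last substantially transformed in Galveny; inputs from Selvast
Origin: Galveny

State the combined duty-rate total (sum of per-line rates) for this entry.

Line A: grain → IX.3; dried → IX.3.4; for industrial use → IX.3.4.1. Scheduled 34%. Galveny agreement on IX.1: IX.3.4.1 not covered; Galveny agreement on IX.2.2.3: IX.3.4.1 not covered. → 34%.
Line B: grain → IX.3; canned → IX.3.3; in bulk → IX.3.3.2. Scheduled 24%. Westmoor agreement on IX.2.1: IX.3.3.2 not covered; anti-dumping (Westmoor, IX.3): +7%; total 24% + 7% = 31%. → 31%.
Line C: vegetables → IX.1; frozen → IX.1.1; in bulk → IX.1.1.2. Scheduled 14%. Galveny agreement on IX.1: CTH met → 25% available; Galveny agreement on IX.2.2.3: IX.1.1.2 not covered; preference 25% not lower than 14% → no reduction. → 14%.
Sum: 34% + 31% + 14% = 79%.

79%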